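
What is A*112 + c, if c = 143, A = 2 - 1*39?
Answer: -4001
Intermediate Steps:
A = -37 (A = 2 - 39 = -37)
A*112 + c = -37*112 + 143 = -4144 + 143 = -4001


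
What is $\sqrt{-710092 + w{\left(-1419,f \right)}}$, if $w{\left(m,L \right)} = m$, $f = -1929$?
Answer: $i \sqrt{711511} \approx 843.51 i$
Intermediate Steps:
$\sqrt{-710092 + w{\left(-1419,f \right)}} = \sqrt{-710092 - 1419} = \sqrt{-711511} = i \sqrt{711511}$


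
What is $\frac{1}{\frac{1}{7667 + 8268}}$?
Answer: $15935$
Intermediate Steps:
$\frac{1}{\frac{1}{7667 + 8268}} = \frac{1}{\frac{1}{15935}} = 15935$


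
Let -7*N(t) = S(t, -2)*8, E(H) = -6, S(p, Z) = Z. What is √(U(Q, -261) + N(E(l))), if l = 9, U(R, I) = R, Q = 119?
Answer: √5943/7 ≈ 11.013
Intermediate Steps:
N(t) = 16/7 (N(t) = -(-2)*8/7 = -⅐*(-16) = 16/7)
√(U(Q, -261) + N(E(l))) = √(119 + 16/7) = √(849/7) = √5943/7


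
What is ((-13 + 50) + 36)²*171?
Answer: 911259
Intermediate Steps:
((-13 + 50) + 36)²*171 = (37 + 36)²*171 = 73²*171 = 5329*171 = 911259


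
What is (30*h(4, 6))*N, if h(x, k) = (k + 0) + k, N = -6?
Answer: -2160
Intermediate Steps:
h(x, k) = 2*k (h(x, k) = k + k = 2*k)
(30*h(4, 6))*N = (30*(2*6))*(-6) = (30*12)*(-6) = 360*(-6) = -2160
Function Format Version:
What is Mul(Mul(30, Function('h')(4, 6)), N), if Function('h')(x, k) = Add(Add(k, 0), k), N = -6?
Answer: -2160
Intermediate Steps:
Function('h')(x, k) = Mul(2, k) (Function('h')(x, k) = Add(k, k) = Mul(2, k))
Mul(Mul(30, Function('h')(4, 6)), N) = Mul(Mul(30, Mul(2, 6)), -6) = Mul(Mul(30, 12), -6) = Mul(360, -6) = -2160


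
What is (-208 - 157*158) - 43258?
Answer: -68272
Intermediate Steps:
(-208 - 157*158) - 43258 = (-208 - 24806) - 43258 = -25014 - 43258 = -68272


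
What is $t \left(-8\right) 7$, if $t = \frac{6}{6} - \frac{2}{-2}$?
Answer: $-112$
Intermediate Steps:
$t = 2$ ($t = 6 \cdot \frac{1}{6} - -1 = 1 + 1 = 2$)
$t \left(-8\right) 7 = 2 \left(-8\right) 7 = \left(-16\right) 7 = -112$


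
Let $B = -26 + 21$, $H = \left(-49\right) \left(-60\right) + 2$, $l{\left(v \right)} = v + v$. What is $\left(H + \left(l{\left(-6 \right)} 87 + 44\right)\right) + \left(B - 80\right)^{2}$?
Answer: $9167$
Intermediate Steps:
$l{\left(v \right)} = 2 v$
$H = 2942$ ($H = 2940 + 2 = 2942$)
$B = -5$
$\left(H + \left(l{\left(-6 \right)} 87 + 44\right)\right) + \left(B - 80\right)^{2} = \left(2942 + \left(2 \left(-6\right) 87 + 44\right)\right) + \left(-5 - 80\right)^{2} = \left(2942 + \left(\left(-12\right) 87 + 44\right)\right) + \left(-85\right)^{2} = \left(2942 + \left(-1044 + 44\right)\right) + 7225 = \left(2942 - 1000\right) + 7225 = 1942 + 7225 = 9167$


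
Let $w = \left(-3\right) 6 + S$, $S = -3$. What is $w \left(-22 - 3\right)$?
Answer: $525$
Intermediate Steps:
$w = -21$ ($w = \left(-3\right) 6 - 3 = -18 - 3 = -21$)
$w \left(-22 - 3\right) = - 21 \left(-22 - 3\right) = \left(-21\right) \left(-25\right) = 525$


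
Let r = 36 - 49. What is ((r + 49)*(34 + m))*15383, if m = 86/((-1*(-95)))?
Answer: 1836361008/95 ≈ 1.9330e+7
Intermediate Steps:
r = -13
m = 86/95 ≈ 0.90526
((r + 49)*(34 + m))*15383 = ((-13 + 49)*(34 + 86/95))*15383 = (36*(3316/95))*15383 = (119376/95)*15383 = 1836361008/95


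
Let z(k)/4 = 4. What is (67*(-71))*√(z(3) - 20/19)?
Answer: -9514*√1349/19 ≈ -18391.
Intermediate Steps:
z(k) = 16 (z(k) = 4*4 = 16)
(67*(-71))*√(z(3) - 20/19) = (67*(-71))*√(16 - 20/19) = -4757*√(16 - 20*1/19) = -4757*√(16 - 20/19) = -9514*√1349/19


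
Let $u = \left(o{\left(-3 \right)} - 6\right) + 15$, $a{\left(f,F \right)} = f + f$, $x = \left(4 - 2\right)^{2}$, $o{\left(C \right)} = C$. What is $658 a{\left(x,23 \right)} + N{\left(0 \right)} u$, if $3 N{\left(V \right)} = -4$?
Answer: $5256$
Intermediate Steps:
$N{\left(V \right)} = - \frac{4}{3}$ ($N{\left(V \right)} = \frac{1}{3} \left(-4\right) = - \frac{4}{3}$)
$x = 4$ ($x = 2^{2} = 4$)
$a{\left(f,F \right)} = 2 f$
$u = 6$ ($u = \left(-3 - 6\right) + 15 = -9 + 15 = 6$)
$658 a{\left(x,23 \right)} + N{\left(0 \right)} u = 658 \cdot 2 \cdot 4 - 8 = 658 \cdot 8 - 8 = 5264 - 8 = 5256$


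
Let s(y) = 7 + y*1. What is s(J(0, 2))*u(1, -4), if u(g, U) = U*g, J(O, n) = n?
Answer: -36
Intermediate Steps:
s(y) = 7 + y
s(J(0, 2))*u(1, -4) = (7 + 2)*(-4*1) = 9*(-4) = -36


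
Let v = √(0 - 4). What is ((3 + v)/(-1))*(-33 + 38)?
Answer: -15 - 10*I ≈ -15.0 - 10.0*I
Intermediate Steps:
v = 2*I (v = √(-4) = 2*I ≈ 2.0*I)
((3 + v)/(-1))*(-33 + 38) = ((3 + 2*I)/(-1))*(-33 + 38) = -(3 + 2*I)*5 = (-3 - 2*I)*5 = -15 - 10*I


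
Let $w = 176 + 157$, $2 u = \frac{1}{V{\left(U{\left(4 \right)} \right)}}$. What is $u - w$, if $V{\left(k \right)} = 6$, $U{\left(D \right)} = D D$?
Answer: $- \frac{3995}{12} \approx -332.92$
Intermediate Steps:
$U{\left(D \right)} = D^{2}$
$u = \frac{1}{12}$ ($u = \frac{1}{2 \cdot 6} = \frac{1}{2} \cdot \frac{1}{6} = \frac{1}{12} \approx 0.083333$)
$w = 333$
$u - w = \frac{1}{12} - 333 = - \frac{3995}{12}$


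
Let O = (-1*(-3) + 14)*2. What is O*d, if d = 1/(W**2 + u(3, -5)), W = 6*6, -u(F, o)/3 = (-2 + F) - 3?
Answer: 17/651 ≈ 0.026114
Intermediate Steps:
u(F, o) = 15 - 3*F (u(F, o) = -3*((-2 + F) - 3) = -3*(-5 + F) = 15 - 3*F)
W = 36
O = 34 (O = (3 + 14)*2 = 17*2 = 34)
d = 1/1302 (d = 1/(36**2 + (15 - 3*3)) = 1/(1296 + (15 - 9)) = 1/(1296 + 6) = 1/1302 ≈ 0.00076805)
O*d = 34*(1/1302) = 17/651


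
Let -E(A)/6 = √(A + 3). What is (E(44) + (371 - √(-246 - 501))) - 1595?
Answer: -1224 - 6*√47 - 3*I*√83 ≈ -1265.1 - 27.331*I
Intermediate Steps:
E(A) = -6*√(3 + A) (E(A) = -6*√(A + 3) = -6*√(3 + A))
(E(44) + (371 - √(-246 - 501))) - 1595 = (-6*√(3 + 44) + (371 - √(-246 - 501))) - 1595 = (-6*√47 + (371 - √(-747))) - 1595 = (-6*√47 + (371 - 3*I*√83)) - 1595 = (371 - 6*√47 - 3*I*√83) - 1595 = -1224 - 6*√47 - 3*I*√83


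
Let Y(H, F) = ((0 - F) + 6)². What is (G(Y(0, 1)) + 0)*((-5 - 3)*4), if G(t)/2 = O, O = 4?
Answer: -256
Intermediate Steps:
Y(H, F) = (6 - F)² (Y(H, F) = (-F + 6)² = (6 - F)²)
G(t) = 8 (G(t) = 2*4 = 8)
(G(Y(0, 1)) + 0)*((-5 - 3)*4) = (8 + 0)*((-5 - 3)*4) = 8*(-8*4) = 8*(-32) = -256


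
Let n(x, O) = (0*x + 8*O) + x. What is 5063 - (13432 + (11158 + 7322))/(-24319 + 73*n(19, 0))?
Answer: 29034157/5733 ≈ 5064.4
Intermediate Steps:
n(x, O) = x + 8*O (n(x, O) = (0 + 8*O) + x = 8*O + x = x + 8*O)
5063 - (13432 + (11158 + 7322))/(-24319 + 73*n(19, 0)) = 5063 - (13432 + (11158 + 7322))/(-24319 + 73*(19 + 8*0)) = 5063 - (13432 + 18480)/(-24319 + 73*(19 + 0)) = 5063 - 31912/(-24319 + 73*19) = 5063 - 31912/(-24319 + 1387) = 5063 - 31912/(-22932) = 5063 - 31912*(-1)/22932 = 5063 - 1*(-7978/5733) = 5063 + 7978/5733 = 29034157/5733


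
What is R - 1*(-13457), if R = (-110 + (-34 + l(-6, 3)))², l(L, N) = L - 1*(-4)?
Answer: 34773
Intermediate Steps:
l(L, N) = 4 + L (l(L, N) = L + 4 = 4 + L)
R = 21316 (R = (-110 + (-34 + (4 - 6)))² = (-110 + (-34 - 2))² = (-110 - 36)² = (-146)² = 21316)
R - 1*(-13457) = 21316 - 1*(-13457) = 21316 + 13457 = 34773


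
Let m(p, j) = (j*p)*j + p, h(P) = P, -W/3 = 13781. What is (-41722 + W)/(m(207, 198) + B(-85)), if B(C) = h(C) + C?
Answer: -16613/1623053 ≈ -0.010236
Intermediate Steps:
W = -41343 (W = -3*13781 = -41343)
B(C) = 2*C (B(C) = C + C = 2*C)
m(p, j) = p + p*j² (m(p, j) = p*j² + p = p + p*j²)
(-41722 + W)/(m(207, 198) + B(-85)) = (-41722 - 41343)/(207*(1 + 198²) + 2*(-85)) = -83065/(207*(1 + 39204) - 170) = -83065/(207*39205 - 170) = -83065/(8115435 - 170) = -83065/8115265 = -83065*1/8115265 = -16613/1623053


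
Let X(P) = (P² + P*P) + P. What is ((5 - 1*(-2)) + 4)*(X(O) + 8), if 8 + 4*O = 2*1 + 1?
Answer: 869/8 ≈ 108.63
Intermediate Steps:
O = -5/4 (O = -2 + (2*1 + 1)/4 = -2 + (2 + 1)/4 = -2 + (¼)*3 = -2 + ¾ = -5/4 ≈ -1.2500)
X(P) = P + 2*P² (X(P) = (P² + P²) + P = 2*P² + P = P + 2*P²)
((5 - 1*(-2)) + 4)*(X(O) + 8) = ((5 - 1*(-2)) + 4)*(-5*(1 + 2*(-5/4))/4 + 8) = ((5 + 2) + 4)*(-5*(1 - 5/2)/4 + 8) = (7 + 4)*(-5/4*(-3/2) + 8) = 11*(15/8 + 8) = 11*(79/8) = 869/8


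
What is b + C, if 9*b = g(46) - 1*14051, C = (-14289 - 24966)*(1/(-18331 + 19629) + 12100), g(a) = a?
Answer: -5548799142785/11682 ≈ -4.7499e+8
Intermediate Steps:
C = -616531218255/1298 (C = -39255*(1/1298 + 12100) = -39255*15705801/1298 = -616531218255/1298 ≈ -4.7499e+8)
b = -14005/9 (b = (46 - 1*14051)/9 = (46 - 14051)/9 = (⅑)*(-14005) = -14005/9 ≈ -1556.1)
b + C = -14005/9 - 616531218255/1298 = -5548799142785/11682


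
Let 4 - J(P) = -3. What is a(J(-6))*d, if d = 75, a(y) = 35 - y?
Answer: 2100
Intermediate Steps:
J(P) = 7 (J(P) = 4 - 1*(-3) = 4 + 3 = 7)
a(J(-6))*d = (35 - 1*7)*75 = (35 - 7)*75 = 28*75 = 2100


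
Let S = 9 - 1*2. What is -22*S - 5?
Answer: -159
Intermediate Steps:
S = 7 (S = 9 - 2 = 7)
-22*S - 5 = -22*7 - 5 = -154 - 5 = -159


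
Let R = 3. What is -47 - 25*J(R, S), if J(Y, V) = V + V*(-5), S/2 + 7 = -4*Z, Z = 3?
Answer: -3847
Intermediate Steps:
S = -38 (S = -14 + 2*(-4*3) = -14 + 2*(-12) = -14 - 24 = -38)
J(Y, V) = -4*V (J(Y, V) = V - 5*V = -4*V)
-47 - 25*J(R, S) = -47 - (-100)*(-38) = -47 - 25*152 = -47 - 3800 = -3847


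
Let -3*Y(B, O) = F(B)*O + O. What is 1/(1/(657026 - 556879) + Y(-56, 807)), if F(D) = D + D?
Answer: 100147/2990289274 ≈ 3.3491e-5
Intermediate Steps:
F(D) = 2*D
Y(B, O) = -O/3 - 2*B*O/3 (Y(B, O) = -((2*B)*O + O)/3 = -(2*B*O + O)/3 = -(O + 2*B*O)/3 = -O/3 - 2*B*O/3)
1/(1/(657026 - 556879) + Y(-56, 807)) = 1/(1/(657026 - 556879) - ⅓*807*(1 + 2*(-56))) = 1/(1/100147 - ⅓*807*(1 - 112)) = 1/(1/100147 - ⅓*807*(-111)) = 1/(1/100147 + 29859) = 1/(2990289274/100147) = 100147/2990289274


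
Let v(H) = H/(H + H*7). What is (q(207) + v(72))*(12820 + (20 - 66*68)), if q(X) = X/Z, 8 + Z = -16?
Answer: -70992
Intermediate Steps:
Z = -24 (Z = -8 - 16 = -24)
q(X) = -X/24 (q(X) = X/(-24) = X*(-1/24) = -X/24)
v(H) = ⅛ (v(H) = H/(H + 7*H) = H/((8*H)) = H*(1/(8*H)) = ⅛)
(q(207) + v(72))*(12820 + (20 - 66*68)) = (-1/24*207 + ⅛)*(12820 + (20 - 66*68)) = (-69/8 + ⅛)*(12820 + (20 - 4488)) = -17*(12820 - 4468)/2 = -17/2*8352 = -70992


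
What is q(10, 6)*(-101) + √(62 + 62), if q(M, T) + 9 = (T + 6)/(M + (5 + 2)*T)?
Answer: 11514/13 + 2*√31 ≈ 896.83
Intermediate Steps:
q(M, T) = -9 + (6 + T)/(M + 7*T) (q(M, T) = -9 + (T + 6)/(M + (5 + 2)*T) = -9 + (6 + T)/(M + 7*T))
q(10, 6)*(-101) + √(62 + 62) = ((6 - 62*6 - 9*10)/(10 + 7*6))*(-101) + √(62 + 62) = ((6 - 372 - 90)/(10 + 42))*(-101) + √124 = (-456/52)*(-101) + 2*√31 = ((1/52)*(-456))*(-101) + 2*√31 = -114/13*(-101) + 2*√31 = 11514/13 + 2*√31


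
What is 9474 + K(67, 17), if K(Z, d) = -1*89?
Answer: 9385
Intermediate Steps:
K(Z, d) = -89
9474 + K(67, 17) = 9474 - 89 = 9385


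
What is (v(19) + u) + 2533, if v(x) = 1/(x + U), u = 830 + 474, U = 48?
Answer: 257080/67 ≈ 3837.0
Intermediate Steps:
u = 1304
v(x) = 1/(48 + x) (v(x) = 1/(x + 48) = 1/(48 + x))
(v(19) + u) + 2533 = (1/(48 + 19) + 1304) + 2533 = (1/67 + 1304) + 2533 = 87369/67 + 2533 = 257080/67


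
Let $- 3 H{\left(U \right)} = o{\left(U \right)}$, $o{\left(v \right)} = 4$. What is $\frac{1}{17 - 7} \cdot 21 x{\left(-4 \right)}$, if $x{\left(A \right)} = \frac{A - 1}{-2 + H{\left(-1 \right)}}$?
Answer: $\frac{63}{20} \approx 3.15$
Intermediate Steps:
$H{\left(U \right)} = - \frac{4}{3}$ ($H{\left(U \right)} = \left(- \frac{1}{3}\right) 4 = - \frac{4}{3}$)
$x{\left(A \right)} = \frac{3}{10} - \frac{3 A}{10}$ ($x{\left(A \right)} = \frac{A - 1}{-2 - \frac{4}{3}} = \frac{-1 + A}{- \frac{10}{3}} = \left(-1 + A\right) \left(- \frac{3}{10}\right) = \frac{3}{10} - \frac{3 A}{10}$)
$\frac{1}{17 - 7} \cdot 21 x{\left(-4 \right)} = \frac{1}{17 - 7} \cdot 21 \left(\frac{3}{10} - - \frac{6}{5}\right) = \frac{1}{10} \cdot 21 \left(\frac{3}{10} + \frac{6}{5}\right) = \frac{1}{10} \cdot 21 \cdot \frac{3}{2} = \frac{21}{10} \cdot \frac{3}{2} = \frac{63}{20}$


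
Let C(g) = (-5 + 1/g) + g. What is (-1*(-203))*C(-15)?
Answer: -61103/15 ≈ -4073.5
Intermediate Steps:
C(g) = -5 + g + 1/g (C(g) = (-5 + 1/g) + g = -5 + g + 1/g)
(-1*(-203))*C(-15) = (-1*(-203))*(-5 - 15 + 1/(-15)) = 203*(-5 - 15 - 1/15) = 203*(-301/15) = -61103/15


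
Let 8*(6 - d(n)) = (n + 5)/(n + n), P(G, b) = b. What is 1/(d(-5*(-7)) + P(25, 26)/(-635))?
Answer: 8890/52341 ≈ 0.16985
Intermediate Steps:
d(n) = 6 - (5 + n)/(16*n) (d(n) = 6 - (n + 5)/(8*(n + n)) = 6 - (5 + n)/(8*(2*n)) = 6 - (5 + n)*1/(2*n)/8 = 6 - (5 + n)/(16*n))
1/(d(-5*(-7)) + P(25, 26)/(-635)) = 1/(5*(-1 + 19*(-5*(-7)))/(16*((-5*(-7)))) + 26/(-635)) = 1/((5/16)*(-1 + 19*35)/35 + 26*(-1/635)) = 1/((5/16)*(1/35)*(-1 + 665) - 26/635) = 1/((5/16)*(1/35)*664 - 26/635) = 1/(83/14 - 26/635) = 1/(52341/8890) = 8890/52341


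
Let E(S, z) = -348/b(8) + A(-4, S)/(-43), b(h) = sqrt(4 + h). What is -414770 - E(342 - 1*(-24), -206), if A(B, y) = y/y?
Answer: -17835109/43 + 58*sqrt(3) ≈ -4.1467e+5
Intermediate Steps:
A(B, y) = 1
E(S, z) = -1/43 - 58*sqrt(3) (E(S, z) = -348/sqrt(4 + 8) + 1/(-43) = -348*sqrt(3)/6 + 1*(-1/43) = -348*sqrt(3)/6 - 1/43 = -58*sqrt(3) - 1/43 = -1/43 - 58*sqrt(3))
-414770 - E(342 - 1*(-24), -206) = -414770 - (-1/43 - 58*sqrt(3)) = -414770 + (1/43 + 58*sqrt(3)) = -17835109/43 + 58*sqrt(3)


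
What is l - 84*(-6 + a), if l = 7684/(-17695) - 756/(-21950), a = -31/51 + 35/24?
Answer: 570699627483/1320577850 ≈ 432.16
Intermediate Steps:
a = 347/408 (a = -31*1/51 + 35*(1/24) = -31/51 + 35/24 = 347/408 ≈ 0.85049)
l = -15528638/38840525 (l = 7684*(-1/17695) - 756*(-1/21950) = -7684/17695 + 378/10975 = -15528638/38840525 ≈ -0.39981)
l - 84*(-6 + a) = -15528638/38840525 - 84*(-6 + 347/408) = -15528638/38840525 - 84*(-2101/408) = -15528638/38840525 + 14707/34 = 570699627483/1320577850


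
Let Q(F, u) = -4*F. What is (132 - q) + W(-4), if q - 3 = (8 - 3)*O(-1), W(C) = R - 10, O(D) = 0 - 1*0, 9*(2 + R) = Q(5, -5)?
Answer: 1033/9 ≈ 114.78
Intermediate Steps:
R = -38/9 (R = -2 + (-4*5)/9 = -2 + (⅑)*(-20) = -2 - 20/9 = -38/9 ≈ -4.2222)
O(D) = 0 (O(D) = 0 + 0 = 0)
W(C) = -128/9 (W(C) = -38/9 - 10 = -128/9)
q = 3 (q = 3 + (8 - 3)*0 = 3 + 5*0 = 3 + 0 = 3)
(132 - q) + W(-4) = (132 - 1*3) - 128/9 = (132 - 3) - 128/9 = 129 - 128/9 = 1033/9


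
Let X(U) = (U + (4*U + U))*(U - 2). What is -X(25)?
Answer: -3450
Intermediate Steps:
X(U) = 6*U*(-2 + U) (X(U) = (U + 5*U)*(-2 + U) = (6*U)*(-2 + U) = 6*U*(-2 + U))
-X(25) = -6*25*(-2 + 25) = -6*25*23 = -1*3450 = -3450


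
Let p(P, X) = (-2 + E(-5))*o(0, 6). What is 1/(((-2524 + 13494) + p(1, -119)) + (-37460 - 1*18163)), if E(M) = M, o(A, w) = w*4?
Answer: -1/44821 ≈ -2.2311e-5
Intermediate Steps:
o(A, w) = 4*w
p(P, X) = -168 (p(P, X) = (-2 - 5)*(4*6) = -7*24 = -168)
1/(((-2524 + 13494) + p(1, -119)) + (-37460 - 1*18163)) = 1/(((-2524 + 13494) - 168) + (-37460 - 1*18163)) = 1/((10970 - 168) + (-37460 - 18163)) = 1/(10802 - 55623) = 1/(-44821) = -1/44821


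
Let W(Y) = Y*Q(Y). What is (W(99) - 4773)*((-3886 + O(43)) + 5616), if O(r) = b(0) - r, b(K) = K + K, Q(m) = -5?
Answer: -8887116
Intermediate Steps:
b(K) = 2*K
O(r) = -r (O(r) = 2*0 - r = 0 - r = -r)
W(Y) = -5*Y (W(Y) = Y*(-5) = -5*Y)
(W(99) - 4773)*((-3886 + O(43)) + 5616) = (-5*99 - 4773)*((-3886 - 1*43) + 5616) = (-495 - 4773)*((-3886 - 43) + 5616) = -5268*(-3929 + 5616) = -5268*1687 = -8887116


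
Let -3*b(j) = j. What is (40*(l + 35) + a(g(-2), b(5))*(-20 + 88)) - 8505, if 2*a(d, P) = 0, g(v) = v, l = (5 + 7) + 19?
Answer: -5865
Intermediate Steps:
b(j) = -j/3
l = 31 (l = 12 + 19 = 31)
a(d, P) = 0 (a(d, P) = (½)*0 = 0)
(40*(l + 35) + a(g(-2), b(5))*(-20 + 88)) - 8505 = (40*(31 + 35) + 0*(-20 + 88)) - 8505 = (40*66 + 0*68) - 8505 = (2640 + 0) - 8505 = 2640 - 8505 = -5865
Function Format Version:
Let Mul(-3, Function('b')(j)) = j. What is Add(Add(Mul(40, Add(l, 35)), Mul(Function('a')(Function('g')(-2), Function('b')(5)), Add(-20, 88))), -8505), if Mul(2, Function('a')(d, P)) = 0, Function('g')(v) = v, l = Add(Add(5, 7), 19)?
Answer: -5865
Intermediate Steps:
Function('b')(j) = Mul(Rational(-1, 3), j)
l = 31 (l = Add(12, 19) = 31)
Function('a')(d, P) = 0 (Function('a')(d, P) = Mul(Rational(1, 2), 0) = 0)
Add(Add(Mul(40, Add(l, 35)), Mul(Function('a')(Function('g')(-2), Function('b')(5)), Add(-20, 88))), -8505) = Add(Add(Mul(40, Add(31, 35)), Mul(0, Add(-20, 88))), -8505) = Add(Add(Mul(40, 66), Mul(0, 68)), -8505) = Add(Add(2640, 0), -8505) = Add(2640, -8505) = -5865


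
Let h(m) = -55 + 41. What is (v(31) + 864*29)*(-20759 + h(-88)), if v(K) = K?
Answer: -521132251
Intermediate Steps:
h(m) = -14
(v(31) + 864*29)*(-20759 + h(-88)) = (31 + 864*29)*(-20759 - 14) = (31 + 25056)*(-20773) = 25087*(-20773) = -521132251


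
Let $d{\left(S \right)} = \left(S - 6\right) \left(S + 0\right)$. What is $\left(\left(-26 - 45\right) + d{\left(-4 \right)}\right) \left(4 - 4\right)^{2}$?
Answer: $0$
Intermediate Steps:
$d{\left(S \right)} = S \left(-6 + S\right)$ ($d{\left(S \right)} = \left(-6 + S\right) S = S \left(-6 + S\right)$)
$\left(\left(-26 - 45\right) + d{\left(-4 \right)}\right) \left(4 - 4\right)^{2} = \left(\left(-26 - 45\right) - 4 \left(-6 - 4\right)\right) \left(4 - 4\right)^{2} = \left(-71 - -40\right) 0^{2} = \left(-71 + 40\right) 0 = \left(-31\right) 0 = 0$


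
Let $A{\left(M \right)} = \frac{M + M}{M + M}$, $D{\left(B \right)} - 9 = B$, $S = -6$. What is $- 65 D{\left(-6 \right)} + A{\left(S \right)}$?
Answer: $-194$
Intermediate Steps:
$D{\left(B \right)} = 9 + B$
$A{\left(M \right)} = 1$ ($A{\left(M \right)} = \frac{2 M}{2 M} = 2 M \frac{1}{2 M} = 1$)
$- 65 D{\left(-6 \right)} + A{\left(S \right)} = - 65 \left(9 - 6\right) + 1 = \left(-65\right) 3 + 1 = -195 + 1 = -194$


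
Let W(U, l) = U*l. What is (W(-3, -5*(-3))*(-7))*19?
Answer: 5985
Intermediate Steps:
(W(-3, -5*(-3))*(-7))*19 = (-(-15)*(-3)*(-7))*19 = (-3*15*(-7))*19 = -45*(-7)*19 = 315*19 = 5985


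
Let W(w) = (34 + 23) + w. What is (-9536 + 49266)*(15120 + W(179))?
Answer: 610093880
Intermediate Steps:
W(w) = 57 + w
(-9536 + 49266)*(15120 + W(179)) = (-9536 + 49266)*(15120 + (57 + 179)) = 39730*(15120 + 236) = 39730*15356 = 610093880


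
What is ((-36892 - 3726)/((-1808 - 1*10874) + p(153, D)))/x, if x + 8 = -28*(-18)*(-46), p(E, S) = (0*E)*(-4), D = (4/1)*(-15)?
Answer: -20309/147060472 ≈ -0.00013810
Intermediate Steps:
D = -60 (D = (4*1)*(-15) = 4*(-15) = -60)
p(E, S) = 0 (p(E, S) = 0*(-4) = 0)
x = -23192 (x = -8 - 28*(-18)*(-46) = -8 + 504*(-46) = -8 - 23184 = -23192)
((-36892 - 3726)/((-1808 - 1*10874) + p(153, D)))/x = ((-36892 - 3726)/((-1808 - 1*10874) + 0))/(-23192) = -40618/((-1808 - 10874) + 0)*(-1/23192) = -40618/(-12682 + 0)*(-1/23192) = -40618/(-12682)*(-1/23192) = -40618*(-1/12682)*(-1/23192) = (20309/6341)*(-1/23192) = -20309/147060472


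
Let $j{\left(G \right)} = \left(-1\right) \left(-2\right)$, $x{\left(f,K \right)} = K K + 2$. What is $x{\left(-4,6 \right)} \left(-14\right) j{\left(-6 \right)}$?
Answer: $-1064$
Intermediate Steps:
$x{\left(f,K \right)} = 2 + K^{2}$ ($x{\left(f,K \right)} = K^{2} + 2 = 2 + K^{2}$)
$j{\left(G \right)} = 2$
$x{\left(-4,6 \right)} \left(-14\right) j{\left(-6 \right)} = \left(2 + 6^{2}\right) \left(-14\right) 2 = \left(2 + 36\right) \left(-14\right) 2 = 38 \left(-14\right) 2 = \left(-532\right) 2 = -1064$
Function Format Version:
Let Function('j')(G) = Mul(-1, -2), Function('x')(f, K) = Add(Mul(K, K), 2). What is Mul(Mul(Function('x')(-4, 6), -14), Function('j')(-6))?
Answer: -1064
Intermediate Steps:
Function('x')(f, K) = Add(2, Pow(K, 2)) (Function('x')(f, K) = Add(Pow(K, 2), 2) = Add(2, Pow(K, 2)))
Function('j')(G) = 2
Mul(Mul(Function('x')(-4, 6), -14), Function('j')(-6)) = Mul(Mul(Add(2, Pow(6, 2)), -14), 2) = Mul(Mul(Add(2, 36), -14), 2) = Mul(Mul(38, -14), 2) = Mul(-532, 2) = -1064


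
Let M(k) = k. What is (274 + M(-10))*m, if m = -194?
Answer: -51216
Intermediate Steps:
(274 + M(-10))*m = (274 - 10)*(-194) = 264*(-194) = -51216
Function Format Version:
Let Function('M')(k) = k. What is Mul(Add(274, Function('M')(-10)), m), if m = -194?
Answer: -51216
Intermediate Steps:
Mul(Add(274, Function('M')(-10)), m) = Mul(Add(274, -10), -194) = Mul(264, -194) = -51216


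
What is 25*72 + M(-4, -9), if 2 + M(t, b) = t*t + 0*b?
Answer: 1814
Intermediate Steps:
M(t, b) = -2 + t² (M(t, b) = -2 + (t*t + 0*b) = -2 + (t² + 0) = -2 + t²)
25*72 + M(-4, -9) = 25*72 + (-2 + (-4)²) = 1800 + (-2 + 16) = 1800 + 14 = 1814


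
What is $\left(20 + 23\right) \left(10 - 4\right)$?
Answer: $258$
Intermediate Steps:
$\left(20 + 23\right) \left(10 - 4\right) = 43 \cdot 6 = 258$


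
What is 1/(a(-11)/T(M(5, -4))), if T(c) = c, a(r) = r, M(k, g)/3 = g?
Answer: 12/11 ≈ 1.0909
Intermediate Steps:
M(k, g) = 3*g
1/(a(-11)/T(M(5, -4))) = 1/(-11/(3*(-4))) = 1/(-11/(-12)) = 1/(-11*(-1/12)) = 1/(11/12) = 12/11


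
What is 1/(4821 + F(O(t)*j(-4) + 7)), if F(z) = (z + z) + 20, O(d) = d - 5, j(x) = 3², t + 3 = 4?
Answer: 1/4783 ≈ 0.00020907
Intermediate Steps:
t = 1 (t = -3 + 4 = 1)
j(x) = 9
O(d) = -5 + d
F(z) = 20 + 2*z (F(z) = 2*z + 20 = 20 + 2*z)
1/(4821 + F(O(t)*j(-4) + 7)) = 1/(4821 + (20 + 2*((-5 + 1)*9 + 7))) = 1/(4821 + (20 + 2*(-4*9 + 7))) = 1/(4821 + (20 + 2*(-36 + 7))) = 1/(4821 + (20 + 2*(-29))) = 1/(4821 + (20 - 58)) = 1/(4821 - 38) = 1/4783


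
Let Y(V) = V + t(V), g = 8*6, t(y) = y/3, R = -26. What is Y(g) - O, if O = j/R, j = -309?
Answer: 1355/26 ≈ 52.115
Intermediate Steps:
t(y) = y/3 (t(y) = y*(⅓) = y/3)
g = 48
Y(V) = 4*V/3 (Y(V) = V + V/3 = 4*V/3)
O = 309/26 (O = -309/(-26) = -309*(-1/26) = 309/26 ≈ 11.885)
Y(g) - O = (4/3)*48 - 1*309/26 = 64 - 309/26 = 1355/26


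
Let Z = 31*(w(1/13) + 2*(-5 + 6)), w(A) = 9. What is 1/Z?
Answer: 1/341 ≈ 0.0029326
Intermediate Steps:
Z = 341 (Z = 31*(9 + 2*(-5 + 6)) = 31*(9 + 2*1) = 31*(9 + 2) = 31*11 = 341)
1/Z = 1/341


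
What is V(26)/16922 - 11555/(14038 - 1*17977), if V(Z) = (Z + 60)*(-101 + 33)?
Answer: 86249219/33327879 ≈ 2.5879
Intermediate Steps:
V(Z) = -4080 - 68*Z (V(Z) = (60 + Z)*(-68) = -4080 - 68*Z)
V(26)/16922 - 11555/(14038 - 1*17977) = (-4080 - 68*26)/16922 - 11555/(14038 - 1*17977) = (-4080 - 1768)*(1/16922) - 11555/(14038 - 17977) = -5848*1/16922 - 11555/(-3939) = -2924/8461 - 11555*(-1/3939) = -2924/8461 + 11555/3939 = 86249219/33327879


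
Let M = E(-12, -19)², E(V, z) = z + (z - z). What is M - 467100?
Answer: -466739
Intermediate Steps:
E(V, z) = z (E(V, z) = z + 0 = z)
M = 361 (M = (-19)² = 361)
M - 467100 = 361 - 467100 = -466739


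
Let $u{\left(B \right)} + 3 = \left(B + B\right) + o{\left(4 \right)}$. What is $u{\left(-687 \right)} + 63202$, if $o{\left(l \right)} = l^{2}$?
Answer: $61841$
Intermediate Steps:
$u{\left(B \right)} = 13 + 2 B$ ($u{\left(B \right)} = -3 + \left(\left(B + B\right) + 4^{2}\right) = -3 + \left(2 B + 16\right) = -3 + \left(16 + 2 B\right) = 13 + 2 B$)
$u{\left(-687 \right)} + 63202 = \left(13 + 2 \left(-687\right)\right) + 63202 = \left(13 - 1374\right) + 63202 = -1361 + 63202 = 61841$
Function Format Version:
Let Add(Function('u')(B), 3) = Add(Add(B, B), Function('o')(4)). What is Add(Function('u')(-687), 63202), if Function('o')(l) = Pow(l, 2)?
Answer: 61841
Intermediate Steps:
Function('u')(B) = Add(13, Mul(2, B)) (Function('u')(B) = Add(-3, Add(Add(B, B), Pow(4, 2))) = Add(-3, Add(Mul(2, B), 16)) = Add(-3, Add(16, Mul(2, B))) = Add(13, Mul(2, B)))
Add(Function('u')(-687), 63202) = Add(Add(13, Mul(2, -687)), 63202) = Add(Add(13, -1374), 63202) = Add(-1361, 63202) = 61841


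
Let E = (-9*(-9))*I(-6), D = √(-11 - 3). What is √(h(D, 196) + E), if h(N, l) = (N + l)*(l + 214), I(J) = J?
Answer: √(79874 + 410*I*√14) ≈ 282.63 + 2.714*I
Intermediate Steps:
D = I*√14 (D = √(-14) = I*√14 ≈ 3.7417*I)
h(N, l) = (214 + l)*(N + l) (h(N, l) = (N + l)*(214 + l) = (214 + l)*(N + l))
E = -486 (E = -9*(-9)*(-6) = 81*(-6) = -486)
√(h(D, 196) + E) = √((196² + 214*(I*√14) + 214*196 + (I*√14)*196) - 486) = √((38416 + 214*I*√14 + 41944 + 196*I*√14) - 486) = √((80360 + 410*I*√14) - 486) = √(79874 + 410*I*√14)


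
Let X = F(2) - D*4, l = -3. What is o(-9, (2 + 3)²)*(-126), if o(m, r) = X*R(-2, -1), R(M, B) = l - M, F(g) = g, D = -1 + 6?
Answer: -2268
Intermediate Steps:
D = 5
R(M, B) = -3 - M
X = -18 (X = 2 - 5*4 = 2 - 1*20 = 2 - 20 = -18)
o(m, r) = 18 (o(m, r) = -18*(-3 - 1*(-2)) = -18*(-3 + 2) = -18*(-1) = 18)
o(-9, (2 + 3)²)*(-126) = 18*(-126) = -2268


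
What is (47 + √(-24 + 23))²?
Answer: (47 + I)² ≈ 2208.0 + 94.0*I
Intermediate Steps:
(47 + √(-24 + 23))² = (47 + √(-1))² = (47 + I)²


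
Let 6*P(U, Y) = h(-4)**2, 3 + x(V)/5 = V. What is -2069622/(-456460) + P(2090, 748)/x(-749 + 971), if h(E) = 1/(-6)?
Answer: 4895074519/1079619192 ≈ 4.5341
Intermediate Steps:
h(E) = -1/6
x(V) = -15 + 5*V
P(U, Y) = 1/216 (P(U, Y) = (-1/6)**2/6 = (1/6)*(1/36) = 1/216)
-2069622/(-456460) + P(2090, 748)/x(-749 + 971) = -2069622/(-456460) + 1/(216*(-15 + 5*(-749 + 971))) = -2069622*(-1/456460) + 1/(216*(-15 + 5*222)) = 1034811/228230 + 1/(216*(-15 + 1110)) = 1034811/228230 + (1/216)/1095 = 1034811/228230 + (1/216)*(1/1095) = 1034811/228230 + 1/236520 = 4895074519/1079619192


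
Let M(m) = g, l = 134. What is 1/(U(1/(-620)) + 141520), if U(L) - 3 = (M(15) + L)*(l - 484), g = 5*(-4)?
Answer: 62/9208461 ≈ 6.7329e-6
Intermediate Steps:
g = -20
M(m) = -20
U(L) = 7003 - 350*L (U(L) = 3 + (-20 + L)*(134 - 484) = 3 + (-20 + L)*(-350) = 3 + (7000 - 350*L) = 7003 - 350*L)
1/(U(1/(-620)) + 141520) = 1/((7003 - 350/(-620)) + 141520) = 1/((7003 - 350*(-1/620)) + 141520) = 1/((7003 + 35/62) + 141520) = 1/(434221/62 + 141520) = 1/(9208461/62) = 62/9208461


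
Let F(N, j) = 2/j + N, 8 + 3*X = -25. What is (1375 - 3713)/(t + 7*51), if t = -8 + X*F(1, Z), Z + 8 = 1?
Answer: -8183/1194 ≈ -6.8534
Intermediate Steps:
Z = -7 (Z = -8 + 1 = -7)
X = -11 (X = -8/3 + (⅓)*(-25) = -8/3 - 25/3 = -11)
F(N, j) = N + 2/j
t = -111/7 (t = -8 - 11*(1 + 2/(-7)) = -8 - 11*(1 + 2*(-⅐)) = -8 - 11*(1 - 2/7) = -8 - 11*5/7 = -8 - 55/7 = -111/7 ≈ -15.857)
(1375 - 3713)/(t + 7*51) = (1375 - 3713)/(-111/7 + 7*51) = -2338/(-111/7 + 357) = -2338/2388/7 = -2338*7/2388 = -8183/1194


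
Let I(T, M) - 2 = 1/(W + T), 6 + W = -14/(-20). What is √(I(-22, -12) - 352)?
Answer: 2*I*√6521970/273 ≈ 18.709*I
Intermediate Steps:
W = -53/10 (W = -6 - 14/(-20) = -6 - 14*(-1/20) = -6 + 7/10 = -53/10 ≈ -5.3000)
I(T, M) = 2 + 1/(-53/10 + T)
√(I(-22, -12) - 352) = √(4*(-24 + 5*(-22))/(-53 + 10*(-22)) - 352) = √(4*(-24 - 110)/(-53 - 220) - 352) = √(4*(-134)/(-273) - 352) = √(4*(-1/273)*(-134) - 352) = √(536/273 - 352) = √(-95560/273) = 2*I*√6521970/273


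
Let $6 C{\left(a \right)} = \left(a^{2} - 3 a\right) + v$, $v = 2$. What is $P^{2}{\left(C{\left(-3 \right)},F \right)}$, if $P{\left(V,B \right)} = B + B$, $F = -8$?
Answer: $256$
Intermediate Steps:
$C{\left(a \right)} = \frac{1}{3} - \frac{a}{2} + \frac{a^{2}}{6}$ ($C{\left(a \right)} = \frac{\left(a^{2} - 3 a\right) + 2}{6} = \frac{2 + a^{2} - 3 a}{6} = \frac{1}{3} - \frac{a}{2} + \frac{a^{2}}{6}$)
$P{\left(V,B \right)} = 2 B$
$P^{2}{\left(C{\left(-3 \right)},F \right)} = \left(2 \left(-8\right)\right)^{2} = \left(-16\right)^{2} = 256$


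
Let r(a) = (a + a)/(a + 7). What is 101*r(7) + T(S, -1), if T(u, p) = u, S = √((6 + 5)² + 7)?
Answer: 101 + 8*√2 ≈ 112.31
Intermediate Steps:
r(a) = 2*a/(7 + a) (r(a) = (2*a)/(7 + a) = 2*a/(7 + a))
S = 8*√2 (S = √(11² + 7) = √(121 + 7) = √128 = 8*√2 ≈ 11.314)
101*r(7) + T(S, -1) = 101*(2*7/(7 + 7)) + 8*√2 = 101*(2*7/14) + 8*√2 = 101*(2*7*(1/14)) + 8*√2 = 101*1 + 8*√2 = 101 + 8*√2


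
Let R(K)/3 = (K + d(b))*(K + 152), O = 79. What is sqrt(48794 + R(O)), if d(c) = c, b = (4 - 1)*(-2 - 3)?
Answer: sqrt(93146) ≈ 305.20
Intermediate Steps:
b = -15 (b = 3*(-5) = -15)
R(K) = 3*(-15 + K)*(152 + K) (R(K) = 3*((K - 15)*(K + 152)) = 3*((-15 + K)*(152 + K)) = 3*(-15 + K)*(152 + K))
sqrt(48794 + R(O)) = sqrt(48794 + (-6840 + 3*79**2 + 411*79)) = sqrt(48794 + (-6840 + 3*6241 + 32469)) = sqrt(48794 + (-6840 + 18723 + 32469)) = sqrt(48794 + 44352) = sqrt(93146)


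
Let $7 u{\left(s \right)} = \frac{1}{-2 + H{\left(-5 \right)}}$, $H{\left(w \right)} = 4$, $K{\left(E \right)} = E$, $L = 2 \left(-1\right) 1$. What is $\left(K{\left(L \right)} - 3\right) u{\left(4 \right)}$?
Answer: $- \frac{5}{14} \approx -0.35714$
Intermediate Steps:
$L = -2$ ($L = \left(-2\right) 1 = -2$)
$u{\left(s \right)} = \frac{1}{14}$ ($u{\left(s \right)} = \frac{1}{7 \left(-2 + 4\right)} = \frac{1}{7 \cdot 2} = \frac{1}{7} \cdot \frac{1}{2} = \frac{1}{14}$)
$\left(K{\left(L \right)} - 3\right) u{\left(4 \right)} = \left(-2 - 3\right) \frac{1}{14} = \left(-5\right) \frac{1}{14} = - \frac{5}{14}$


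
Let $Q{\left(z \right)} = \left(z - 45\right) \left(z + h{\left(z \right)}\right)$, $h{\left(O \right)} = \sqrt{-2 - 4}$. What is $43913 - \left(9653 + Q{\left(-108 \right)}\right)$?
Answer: $17736 + 153 i \sqrt{6} \approx 17736.0 + 374.77 i$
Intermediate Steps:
$h{\left(O \right)} = i \sqrt{6}$ ($h{\left(O \right)} = \sqrt{-6} = i \sqrt{6}$)
$Q{\left(z \right)} = \left(-45 + z\right) \left(z + i \sqrt{6}\right)$ ($Q{\left(z \right)} = \left(z - 45\right) \left(z + i \sqrt{6}\right) = \left(-45 + z\right) \left(z + i \sqrt{6}\right)$)
$43913 - \left(9653 + Q{\left(-108 \right)}\right) = 43913 - \left(21317 + 4860 - 45 i \sqrt{6} + i \left(-108\right) \sqrt{6}\right) = 43913 - \left(26177 - 153 i \sqrt{6}\right) = 17736 + 153 i \sqrt{6}$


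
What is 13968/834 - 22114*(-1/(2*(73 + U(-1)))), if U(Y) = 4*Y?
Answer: 1697555/9591 ≈ 176.99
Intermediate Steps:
13968/834 - 22114*(-1/(2*(73 + U(-1)))) = 13968/834 - 22114*(-1/(2*(73 + 4*(-1)))) = 13968*(1/834) - 22114*(-1/(2*(73 - 4))) = 2328/139 - 22114/(69*(-2)) = 2328/139 - 22114/(-138) = 2328/139 - 22114*(-1/138) = 2328/139 + 11057/69 = 1697555/9591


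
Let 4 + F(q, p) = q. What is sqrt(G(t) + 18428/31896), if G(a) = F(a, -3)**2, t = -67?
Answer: sqrt(35618565326)/2658 ≈ 71.004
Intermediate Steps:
F(q, p) = -4 + q
G(a) = (-4 + a)**2
sqrt(G(t) + 18428/31896) = sqrt((-4 - 67)**2 + 18428/31896) = sqrt((-71)**2 + 18428*(1/31896)) = sqrt(5041 + 4607/7974) = sqrt(40201541/7974) = sqrt(35618565326)/2658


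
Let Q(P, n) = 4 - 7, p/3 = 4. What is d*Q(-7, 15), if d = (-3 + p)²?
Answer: -243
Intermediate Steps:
p = 12 (p = 3*4 = 12)
Q(P, n) = -3
d = 81 (d = (-3 + 12)² = 9² = 81)
d*Q(-7, 15) = 81*(-3) = -243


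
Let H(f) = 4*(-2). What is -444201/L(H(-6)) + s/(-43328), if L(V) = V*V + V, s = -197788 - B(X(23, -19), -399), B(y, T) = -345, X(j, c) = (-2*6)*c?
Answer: -2404410515/303296 ≈ -7927.6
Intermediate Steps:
H(f) = -8
X(j, c) = -12*c
s = -197443 (s = -197788 - 1*(-345) = -197788 + 345 = -197443)
L(V) = V + V**2 (L(V) = V**2 + V = V + V**2)
-444201/L(H(-6)) + s/(-43328) = -444201*(-1/(8*(1 - 8))) - 197443/(-43328) = -444201/((-8*(-7))) - 197443*(-1/43328) = -444201/56 + 197443/43328 = -2404410515/303296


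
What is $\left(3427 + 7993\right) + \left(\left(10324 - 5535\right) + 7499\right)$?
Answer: $23708$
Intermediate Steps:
$\left(3427 + 7993\right) + \left(\left(10324 - 5535\right) + 7499\right) = 11420 + \left(4789 + 7499\right) = 11420 + 12288 = 23708$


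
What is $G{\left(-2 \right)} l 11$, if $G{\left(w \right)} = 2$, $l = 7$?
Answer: $154$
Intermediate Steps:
$G{\left(-2 \right)} l 11 = 2 \cdot 7 \cdot 11 = 14 \cdot 11 = 154$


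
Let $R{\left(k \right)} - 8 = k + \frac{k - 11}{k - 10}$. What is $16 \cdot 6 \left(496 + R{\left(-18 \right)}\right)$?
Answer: $\frac{327288}{7} \approx 46755.0$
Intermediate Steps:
$R{\left(k \right)} = 8 + k + \frac{-11 + k}{-10 + k}$ ($R{\left(k \right)} = 8 + \left(k + \frac{k - 11}{k - 10}\right) = 8 + \left(k + \frac{-11 + k}{-10 + k}\right) = 8 + k + \frac{-11 + k}{-10 + k}$)
$16 \cdot 6 \left(496 + R{\left(-18 \right)}\right) = 16 \cdot 6 \left(496 + \frac{-91 + \left(-18\right)^{2} - -18}{-10 - 18}\right) = 96 \left(496 + \frac{-91 + 324 + 18}{-28}\right) = 96 \left(496 - \frac{251}{28}\right) = 96 \cdot \frac{13637}{28} = \frac{327288}{7}$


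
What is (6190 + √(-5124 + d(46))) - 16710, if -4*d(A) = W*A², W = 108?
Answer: -10520 + 4*I*√3891 ≈ -10520.0 + 249.51*I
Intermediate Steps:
d(A) = -27*A²
(6190 + √(-5124 + d(46))) - 16710 = (6190 + √(-5124 - 27*46²)) - 16710 = (6190 + √(-5124 - 27*2116)) - 16710 = (6190 + √(-5124 - 57132)) - 16710 = (6190 + √(-62256)) - 16710 = (6190 + 4*I*√3891) - 16710 = -10520 + 4*I*√3891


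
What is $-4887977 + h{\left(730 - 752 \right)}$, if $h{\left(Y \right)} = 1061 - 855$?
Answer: $-4887771$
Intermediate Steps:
$h{\left(Y \right)} = 206$ ($h{\left(Y \right)} = 1061 - 855 = 206$)
$-4887977 + h{\left(730 - 752 \right)} = -4887977 + 206 = -4887771$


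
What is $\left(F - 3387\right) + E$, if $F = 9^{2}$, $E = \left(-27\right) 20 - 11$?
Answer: $-3857$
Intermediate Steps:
$E = -551$ ($E = -540 - 11 = -551$)
$F = 81$
$\left(F - 3387\right) + E = \left(81 - 3387\right) - 551 = -3306 - 551 = -3857$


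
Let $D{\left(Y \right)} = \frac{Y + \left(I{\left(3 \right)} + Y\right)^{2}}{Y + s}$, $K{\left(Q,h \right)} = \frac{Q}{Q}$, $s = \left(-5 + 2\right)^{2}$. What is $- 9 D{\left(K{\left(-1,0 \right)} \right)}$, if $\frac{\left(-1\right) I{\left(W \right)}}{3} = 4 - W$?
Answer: $- \frac{9}{2} \approx -4.5$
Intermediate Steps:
$I{\left(W \right)} = -12 + 3 W$ ($I{\left(W \right)} = - 3 \left(4 - W\right) = -12 + 3 W$)
$s = 9$ ($s = \left(-3\right)^{2} = 9$)
$K{\left(Q,h \right)} = 1$
$D{\left(Y \right)} = \frac{Y + \left(-3 + Y\right)^{2}}{9 + Y}$ ($D{\left(Y \right)} = \frac{Y + \left(\left(-12 + 3 \cdot 3\right) + Y\right)^{2}}{Y + 9} = \frac{Y + \left(\left(-12 + 9\right) + Y\right)^{2}}{9 + Y} = \frac{Y + \left(-3 + Y\right)^{2}}{9 + Y}$)
$- 9 D{\left(K{\left(-1,0 \right)} \right)} = - 9 \frac{1 + \left(-3 + 1\right)^{2}}{9 + 1} = - 9 \frac{1 + \left(-2\right)^{2}}{10} = - 9 \frac{1 + 4}{10} = - 9 \cdot \frac{1}{10} \cdot 5 = \left(-9\right) \frac{1}{2} = - \frac{9}{2}$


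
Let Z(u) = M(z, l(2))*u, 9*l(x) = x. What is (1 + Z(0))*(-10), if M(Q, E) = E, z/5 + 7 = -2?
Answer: -10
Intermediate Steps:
z = -45 (z = -35 + 5*(-2) = -35 - 10 = -45)
l(x) = x/9
Z(u) = 2*u/9 (Z(u) = ((⅑)*2)*u = 2*u/9)
(1 + Z(0))*(-10) = (1 + (2/9)*0)*(-10) = (1 + 0)*(-10) = 1*(-10) = -10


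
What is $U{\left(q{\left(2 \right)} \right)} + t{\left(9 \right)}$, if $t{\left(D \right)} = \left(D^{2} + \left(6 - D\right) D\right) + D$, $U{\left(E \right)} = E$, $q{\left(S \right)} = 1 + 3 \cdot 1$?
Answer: $67$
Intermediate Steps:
$q{\left(S \right)} = 4$ ($q{\left(S \right)} = 1 + 3 = 4$)
$t{\left(D \right)} = D + D^{2} + D \left(6 - D\right)$ ($t{\left(D \right)} = \left(D^{2} + D \left(6 - D\right)\right) + D = D + D^{2} + D \left(6 - D\right)$)
$U{\left(q{\left(2 \right)} \right)} + t{\left(9 \right)} = 4 + 7 \cdot 9 = 4 + 63 = 67$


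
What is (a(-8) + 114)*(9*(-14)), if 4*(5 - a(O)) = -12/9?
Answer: -15036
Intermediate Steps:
a(O) = 16/3 (a(O) = 5 - (-3)/9 = 5 - ¼*(-4/3) = 5 + ⅓ = 16/3)
(a(-8) + 114)*(9*(-14)) = (16/3 + 114)*(9*(-14)) = (358/3)*(-126) = -15036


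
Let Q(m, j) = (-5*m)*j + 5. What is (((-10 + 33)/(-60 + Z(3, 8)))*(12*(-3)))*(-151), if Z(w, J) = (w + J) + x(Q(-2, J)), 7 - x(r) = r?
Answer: -125028/127 ≈ -984.47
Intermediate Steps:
Q(m, j) = 5 - 5*j*m (Q(m, j) = -5*j*m + 5 = 5 - 5*j*m)
x(r) = 7 - r
Z(w, J) = 2 + w - 9*J (Z(w, J) = (w + J) + (7 - (5 - 5*J*(-2))) = (J + w) + (7 - (5 + 10*J)) = (J + w) + (7 + (-5 - 10*J)) = (J + w) + (2 - 10*J) = 2 + w - 9*J)
(((-10 + 33)/(-60 + Z(3, 8)))*(12*(-3)))*(-151) = (((-10 + 33)/(-60 + (2 + 3 - 9*8)))*(12*(-3)))*(-151) = ((23/(-60 + (2 + 3 - 72)))*(-36))*(-151) = ((23/(-60 - 67))*(-36))*(-151) = ((23/(-127))*(-36))*(-151) = ((23*(-1/127))*(-36))*(-151) = -23/127*(-36)*(-151) = (828/127)*(-151) = -125028/127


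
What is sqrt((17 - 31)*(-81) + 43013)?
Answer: sqrt(44147) ≈ 210.11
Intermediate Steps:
sqrt((17 - 31)*(-81) + 43013) = sqrt(-14*(-81) + 43013) = sqrt(1134 + 43013) = sqrt(44147)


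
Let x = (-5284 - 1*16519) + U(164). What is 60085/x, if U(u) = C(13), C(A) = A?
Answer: -12017/4358 ≈ -2.7575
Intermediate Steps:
U(u) = 13
x = -21790 (x = (-5284 - 1*16519) + 13 = (-5284 - 16519) + 13 = -21803 + 13 = -21790)
60085/x = 60085/(-21790) = 60085*(-1/21790) = -12017/4358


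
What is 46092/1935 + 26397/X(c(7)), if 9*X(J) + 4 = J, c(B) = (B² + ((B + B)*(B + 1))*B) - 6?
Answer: 165879157/530835 ≈ 312.49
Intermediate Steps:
c(B) = -6 + B² + 2*B²*(1 + B) (c(B) = (B² + ((2*B)*(1 + B))*B) - 6 = (B² + (2*B*(1 + B))*B) - 6 = (B² + 2*B²*(1 + B)) - 6 = -6 + B² + 2*B²*(1 + B))
X(J) = -4/9 + J/9
46092/1935 + 26397/X(c(7)) = 46092/1935 + 26397/(-4/9 + (-6 + 2*7³ + 3*7²)/9) = 46092*(1/1935) + 26397/(-4/9 + (-6 + 2*343 + 3*49)/9) = 15364/645 + 26397/(-4/9 + (-6 + 686 + 147)/9) = 15364/645 + 26397/(-4/9 + (⅑)*827) = 15364/645 + 26397/(-4/9 + 827/9) = 15364/645 + 26397/(823/9) = 15364/645 + 26397*(9/823) = 15364/645 + 237573/823 = 165879157/530835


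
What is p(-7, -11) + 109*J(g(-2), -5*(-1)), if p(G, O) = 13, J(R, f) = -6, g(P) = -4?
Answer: -641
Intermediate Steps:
p(-7, -11) + 109*J(g(-2), -5*(-1)) = 13 + 109*(-6) = 13 - 654 = -641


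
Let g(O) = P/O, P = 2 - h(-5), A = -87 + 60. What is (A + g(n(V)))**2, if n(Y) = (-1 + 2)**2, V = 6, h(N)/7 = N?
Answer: 100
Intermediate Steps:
h(N) = 7*N
A = -27
P = 37 (P = 2 - 7*(-5) = 2 - 1*(-35) = 2 + 35 = 37)
n(Y) = 1 (n(Y) = 1**2 = 1)
g(O) = 37/O
(A + g(n(V)))**2 = (-27 + 37/1)**2 = (-27 + 37*1)**2 = (-27 + 37)**2 = 10**2 = 100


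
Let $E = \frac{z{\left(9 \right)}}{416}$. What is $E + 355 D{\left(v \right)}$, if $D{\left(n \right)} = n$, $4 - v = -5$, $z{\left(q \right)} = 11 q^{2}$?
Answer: $\frac{1330011}{416} \approx 3197.1$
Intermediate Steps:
$v = 9$ ($v = 4 - -5 = 4 + 5 = 9$)
$E = \frac{891}{416}$ ($E = \frac{11 \cdot 9^{2}}{416} = 11 \cdot 81 \cdot \frac{1}{416} = 891 \cdot \frac{1}{416} = \frac{891}{416} \approx 2.1418$)
$E + 355 D{\left(v \right)} = \frac{891}{416} + 355 \cdot 9 = \frac{891}{416} + 3195 = \frac{1330011}{416}$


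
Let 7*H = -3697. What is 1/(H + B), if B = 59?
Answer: -7/3284 ≈ -0.0021315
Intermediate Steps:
H = -3697/7 (H = (⅐)*(-3697) = -3697/7 ≈ -528.14)
1/(H + B) = 1/(-3697/7 + 59) = 1/(-3284/7) = -7/3284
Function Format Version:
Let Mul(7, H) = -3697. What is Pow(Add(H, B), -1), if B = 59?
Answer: Rational(-7, 3284) ≈ -0.0021315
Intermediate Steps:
H = Rational(-3697, 7) (H = Mul(Rational(1, 7), -3697) = Rational(-3697, 7) ≈ -528.14)
Pow(Add(H, B), -1) = Pow(Add(Rational(-3697, 7), 59), -1) = Pow(Rational(-3284, 7), -1) = Rational(-7, 3284)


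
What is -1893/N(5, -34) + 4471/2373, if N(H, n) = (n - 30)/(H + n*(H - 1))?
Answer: -588177515/151872 ≈ -3872.9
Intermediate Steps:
N(H, n) = (-30 + n)/(H + n*(-1 + H))
-1893/N(5, -34) + 4471/2373 = -1893*(5 - 1*(-34) + 5*(-34))/(-30 - 34) + 4471/2373 = -1893/(-64/(5 + 34 - 170)) + 4471*(1/2373) = -1893/(-64/(-131)) + 4471/2373 = -1893/((-1/131*(-64))) + 4471/2373 = -1893/64/131 + 4471/2373 = -1893*131/64 + 4471/2373 = -247983/64 + 4471/2373 = -588177515/151872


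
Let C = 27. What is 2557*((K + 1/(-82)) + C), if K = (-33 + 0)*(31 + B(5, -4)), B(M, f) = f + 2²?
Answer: -208837861/82 ≈ -2.5468e+6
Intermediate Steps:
B(M, f) = 4 + f (B(M, f) = f + 4 = 4 + f)
K = -1023 (K = (-33 + 0)*(31 + (4 - 4)) = -33*(31 + 0) = -33*31 = -1023)
2557*((K + 1/(-82)) + C) = 2557*((-1023 + 1/(-82)) + 27) = 2557*((-1023 - 1/82) + 27) = 2557*(-83887/82 + 27) = 2557*(-81673/82) = -208837861/82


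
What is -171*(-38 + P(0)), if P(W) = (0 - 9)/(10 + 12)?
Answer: 144495/22 ≈ 6568.0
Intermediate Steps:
P(W) = -9/22
-171*(-38 + P(0)) = -171*(-38 - 9/22) = -171*(-845/22) = 144495/22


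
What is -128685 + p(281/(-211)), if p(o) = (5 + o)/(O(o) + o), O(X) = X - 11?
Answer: -123666543/961 ≈ -1.2869e+5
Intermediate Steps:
O(X) = -11 + X
p(o) = (5 + o)/(-11 + 2*o) (p(o) = (5 + o)/((-11 + o) + o) = (5 + o)/(-11 + 2*o))
-128685 + p(281/(-211)) = -128685 + (5 + 281/(-211))/(-11 + 2*(281/(-211))) = -128685 + (5 + 281*(-1/211))/(-11 + 2*(281*(-1/211))) = -128685 + (5 - 281/211)/(-11 + 2*(-281/211)) = -128685 + (774/211)/(-11 - 562/211) = -128685 + (774/211)/(-2883/211) = -128685 - 211/2883*774/211 = -128685 - 258/961 = -123666543/961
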